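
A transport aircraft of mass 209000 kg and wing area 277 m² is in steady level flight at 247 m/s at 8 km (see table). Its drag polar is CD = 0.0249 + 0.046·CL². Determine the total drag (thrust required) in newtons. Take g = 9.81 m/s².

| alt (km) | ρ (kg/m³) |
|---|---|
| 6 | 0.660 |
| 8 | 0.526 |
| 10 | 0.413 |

At 8 km, from the table: ρ = 0.526 kg/m³.
In steady level flight, lift balances weight: W = mg = 209000 × 9.81 = 2.0503×10^6 N.
Dynamic pressure q = 0.5 × 0.526 × 247² = 16050 Pa.
CL = 2W/(ρv²S) = 2×2.0503×10^6/(0.526×247²×277) = 0.4613.
CD = 0.0249 + 0.046 × 0.4613² = 0.03469.
D = q·S·CD = 16050 × 277 × 0.03469 = 1.542×10^5 N

D = 1.54×10^5 N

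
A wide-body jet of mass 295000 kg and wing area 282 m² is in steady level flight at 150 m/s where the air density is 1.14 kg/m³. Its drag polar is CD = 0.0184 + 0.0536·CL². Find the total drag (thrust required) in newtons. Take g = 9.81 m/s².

In steady level flight, lift balances weight: W = mg = 295000 × 9.81 = 2.894×10^6 N.
Dynamic pressure q = 0.5 × 1.14 × 150² = 12820 Pa.
CL = W/(q·S) = 2.894×10^6 / (12820 × 282) = 0.8002.
CD = 0.0184 + 0.0536 × 0.8002² = 0.05272.
D = q·S·CD = 12820 × 282 × 0.05272 = 1.907×10^5 N

D = 1.91×10^5 N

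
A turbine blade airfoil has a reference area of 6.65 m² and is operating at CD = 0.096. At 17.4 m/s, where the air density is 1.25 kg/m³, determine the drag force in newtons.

D = ½ρv²S·CD = ½ × 1.25 × 17.4² × 6.65 × 0.096 = 121 N

D = 121 N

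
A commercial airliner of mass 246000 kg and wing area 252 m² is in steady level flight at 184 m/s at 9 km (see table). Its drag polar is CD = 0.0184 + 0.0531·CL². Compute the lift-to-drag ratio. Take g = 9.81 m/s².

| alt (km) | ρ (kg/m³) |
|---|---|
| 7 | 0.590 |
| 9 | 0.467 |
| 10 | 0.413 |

At 9 km, from the table: ρ = 0.467 kg/m³.
Weight W = mg = 246000 × 9.81 = 2.4133×10^6 N; in level flight L = W.
Dynamic pressure q = 0.5 × 0.467 × 184² = 7905 Pa.
CL = W/(q·S) = 2.4133×10^6 / (7905 × 252) = 1.211.
CD = 0.0184 + 0.0531 × 1.211² = 0.09632.
L/D = CL/CD = 1.211 / 0.09632 = 12.6

L/D = 12.6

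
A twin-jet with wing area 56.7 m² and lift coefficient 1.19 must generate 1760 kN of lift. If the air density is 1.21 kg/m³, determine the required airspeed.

v = 208 m/s

L = ½ρv²S·CL ⇒ v = √(2L/(ρ·S·CL))
v = √(2 × 1.76×10^6 / (1.21 × 56.7 × 1.19)) = √43110 = 208 m/s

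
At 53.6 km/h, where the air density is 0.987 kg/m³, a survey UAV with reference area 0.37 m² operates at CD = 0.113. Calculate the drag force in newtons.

Convert speed: v = 53.6 km/h ÷ 3.6 = 14.89 m/s.
Dynamic pressure q = ½ρv² = ½ × 0.987 × 14.89² = 109.4 Pa.
D = q·S·CD = 109.4 × 0.37 × 0.113 = 4.57 N

D = 4.57 N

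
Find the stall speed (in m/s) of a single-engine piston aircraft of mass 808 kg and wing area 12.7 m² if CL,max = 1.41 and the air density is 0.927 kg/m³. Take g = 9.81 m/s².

V_stall = 30.9 m/s

Stall occurs when L = W at CL,max. W = mg = 808 × 9.81 = 7926 N.
From L = ½ρV²S·CL,max = W: V_stall = √(2W/(ρSCL,max)) = √(2·7926/(0.927·12.7·1.41))
V_stall = √955 = 30.9 m/s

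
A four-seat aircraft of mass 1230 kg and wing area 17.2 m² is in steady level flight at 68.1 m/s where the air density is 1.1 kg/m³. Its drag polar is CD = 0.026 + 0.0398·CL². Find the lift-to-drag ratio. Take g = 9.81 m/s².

L/D = 9.48

Level flight ⇒ L = W = m·g = 1230 × 9.81 = 12066 N.
Dynamic pressure q = 0.5 × 1.1 × 68.1² = 2551 Pa.
CL = 2W/(ρv²S) = 2×12066/(1.1×68.1²×17.2) = 0.275.
CD = 0.026 + 0.0398 × 0.275² = 0.02901.
L/D = CL/CD = 0.275 / 0.02901 = 9.48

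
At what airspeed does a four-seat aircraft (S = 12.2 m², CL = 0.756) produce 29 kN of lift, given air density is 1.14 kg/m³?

v = 74.3 m/s

L = ½ρv²S·CL ⇒ v = √(2L/(ρ·S·CL))
v = √(2 × 29000 / (1.14 × 12.2 × 0.756)) = √5516 = 74.3 m/s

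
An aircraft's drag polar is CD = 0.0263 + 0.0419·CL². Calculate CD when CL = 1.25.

CD = 0.0263 + 0.0419 × 1.25² = 0.0263 + 0.06547 = 0.0918

CD = 0.0918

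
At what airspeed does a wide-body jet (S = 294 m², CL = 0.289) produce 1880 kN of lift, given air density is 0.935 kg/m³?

L = ½ρv²S·CL ⇒ v = √(2L/(ρ·S·CL))
v = √(2 × 1.88×10^6 / (0.935 × 294 × 0.289)) = √47330 = 218 m/s

v = 218 m/s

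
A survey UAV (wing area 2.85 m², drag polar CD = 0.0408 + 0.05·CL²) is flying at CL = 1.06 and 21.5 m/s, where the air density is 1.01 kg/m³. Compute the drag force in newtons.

CD = 0.0408 + 0.05 × 1.06² = 0.09698
D = ½ρv²S·CD = ½ × 1.01 × 21.5² × 2.85 × 0.09698 = 64.5 N

D = 64.5 N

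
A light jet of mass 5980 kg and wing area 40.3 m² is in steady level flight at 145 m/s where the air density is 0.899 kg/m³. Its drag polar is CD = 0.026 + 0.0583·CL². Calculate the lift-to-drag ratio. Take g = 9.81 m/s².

Weight W = mg = 5980 × 9.81 = 58664 N; in level flight L = W.
Dynamic pressure q = 0.5 × 0.899 × 145² = 9451 Pa.
Required CL = L/(qS) = 58664/(9451·40.3) = 0.154.
CD = 0.026 + 0.0583 × 0.154² = 0.02738.
L/D = CL/CD = 0.154 / 0.02738 = 5.62

L/D = 5.62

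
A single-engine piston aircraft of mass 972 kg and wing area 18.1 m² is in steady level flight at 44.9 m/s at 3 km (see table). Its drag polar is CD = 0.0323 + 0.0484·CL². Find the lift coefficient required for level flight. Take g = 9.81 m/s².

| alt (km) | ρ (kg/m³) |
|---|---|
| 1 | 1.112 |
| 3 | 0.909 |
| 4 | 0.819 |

CL = 0.575

At 3 km, from the table: ρ = 0.909 kg/m³.
Level flight ⇒ L = W = m·g = 972 × 9.81 = 9535.3 N.
q = ½ρv² = ½ × 0.909 × 44.9² = 916.3 Pa.
CL = W/(q·S) = 9535.3 / (916.3 × 18.1) = 0.575.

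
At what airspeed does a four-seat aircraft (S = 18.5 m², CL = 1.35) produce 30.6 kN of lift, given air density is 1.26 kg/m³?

L = ½ρv²S·CL ⇒ v = √(2L/(ρ·S·CL))
v = √(2 × 30600 / (1.26 × 18.5 × 1.35)) = √1945 = 44.1 m/s

v = 44.1 m/s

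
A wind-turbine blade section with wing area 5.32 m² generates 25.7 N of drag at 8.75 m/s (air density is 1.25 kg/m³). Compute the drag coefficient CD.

CD = 0.101

From D = ½ρv²S·CD, rearranging gives CD = 2D/(ρv²S).
CD = 2 × 25.7 / (1.25 × 8.75² × 5.32) = 0.101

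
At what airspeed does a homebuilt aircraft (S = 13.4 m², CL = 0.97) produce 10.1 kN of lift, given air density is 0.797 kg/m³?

v = 44.2 m/s

L = ½ρv²S·CL ⇒ v = √(2L/(ρ·S·CL))
v = √(2 × 10100 / (0.797 × 13.4 × 0.97)) = √1950 = 44.2 m/s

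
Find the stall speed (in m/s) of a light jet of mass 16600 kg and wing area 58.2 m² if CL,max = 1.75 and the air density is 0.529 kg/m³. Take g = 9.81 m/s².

Stall occurs when L = W at CL,max. W = mg = 16600 × 9.81 = 1.628×10^5 N.
V_stall = √(2W/(ρ·S·CL,max)) = √(2 × 1.628×10^5 / (0.529 × 58.2 × 1.75))
V_stall = √6045 = 77.7 m/s

V_stall = 77.7 m/s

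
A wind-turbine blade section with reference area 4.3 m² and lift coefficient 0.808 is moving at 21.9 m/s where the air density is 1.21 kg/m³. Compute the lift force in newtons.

L = 1010 N

L = ½ρv²S·CL = ½ × 1.21 × 21.9² × 4.3 × 0.808 = 1010 N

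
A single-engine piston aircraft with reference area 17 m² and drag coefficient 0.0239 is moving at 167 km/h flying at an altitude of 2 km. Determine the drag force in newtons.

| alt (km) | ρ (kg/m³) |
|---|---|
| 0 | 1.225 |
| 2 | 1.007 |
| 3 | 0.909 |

At 2 km, from the table: ρ = 1.007 kg/m³.
Convert speed: v = 167 km/h ÷ 3.6 = 46.39 m/s.
Dynamic pressure q = ½ρv² = ½ × 1.007 × 46.39² = 1083 Pa.
D = q·S·CD = 1083 × 17 × 0.0239 = 440 N

D = 440 N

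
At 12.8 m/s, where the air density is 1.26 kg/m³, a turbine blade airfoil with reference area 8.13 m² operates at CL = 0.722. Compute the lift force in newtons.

L = 606 N

L = ½ρv²S·CL = ½ × 1.26 × 12.8² × 8.13 × 0.722 = 606 N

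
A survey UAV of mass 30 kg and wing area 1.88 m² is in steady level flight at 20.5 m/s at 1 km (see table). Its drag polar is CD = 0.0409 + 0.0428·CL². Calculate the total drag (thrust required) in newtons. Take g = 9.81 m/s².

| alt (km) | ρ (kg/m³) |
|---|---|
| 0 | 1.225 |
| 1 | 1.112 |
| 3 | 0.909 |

D = 26.4 N

At 1 km, from the table: ρ = 1.112 kg/m³.
Level flight ⇒ L = W = m·g = 30 × 9.81 = 294.3 N.
Dynamic pressure q = 0.5 × 1.112 × 20.5² = 233.7 Pa.
CL = 2W/(ρv²S) = 2×294.3/(1.112×20.5²×1.88) = 0.67.
CD = 0.0409 + 0.0428 × 0.67² = 0.06011.
D = q·S·CD = 233.7 × 1.88 × 0.06011 = 26.41 N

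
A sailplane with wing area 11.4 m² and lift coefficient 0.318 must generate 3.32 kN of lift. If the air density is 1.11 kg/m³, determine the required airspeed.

v = 40.6 m/s

L = ½ρv²S·CL ⇒ v = √(2L/(ρ·S·CL))
v = √(2 × 3320 / (1.11 × 11.4 × 0.318)) = √1650 = 40.6 m/s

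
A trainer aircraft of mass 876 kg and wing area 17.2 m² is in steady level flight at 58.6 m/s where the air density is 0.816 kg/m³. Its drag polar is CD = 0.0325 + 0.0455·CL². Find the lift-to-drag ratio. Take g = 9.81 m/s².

Weight W = mg = 876 × 9.81 = 8593.6 N; in level flight L = W.
q = ½ρv² = ½ × 0.816 × 58.6² = 1401 Pa.
CL = W/(q·S) = 8593.6 / (1401 × 17.2) = 0.3566.
CD = 0.0325 + 0.0455 × 0.3566² = 0.03829.
L/D = CL/CD = 0.3566 / 0.03829 = 9.31

L/D = 9.31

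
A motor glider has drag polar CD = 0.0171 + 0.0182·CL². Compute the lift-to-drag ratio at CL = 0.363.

L/D = 18.6

CD = 0.0171 + 0.0182 × 0.363² = 0.0195
L/D = CL/CD = 0.363 / 0.0195 = 18.6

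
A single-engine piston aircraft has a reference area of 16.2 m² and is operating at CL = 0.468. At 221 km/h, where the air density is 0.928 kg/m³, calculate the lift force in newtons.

Convert speed: v = 221 km/h ÷ 3.6 = 61.39 m/s.
L = ½ρv²S·CL = ½ × 0.928 × 61.39² × 16.2 × 0.468 = 13300 N ≈ 13.3 kN

L = 13300 N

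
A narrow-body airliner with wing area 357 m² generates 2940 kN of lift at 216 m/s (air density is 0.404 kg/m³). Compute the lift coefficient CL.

From L = ½ρv²S·CL, rearranging gives CL = 2L/(ρv²S).
CL = 2 × 2.94×10^6 / (0.404 × 216² × 357) = 0.874

CL = 0.874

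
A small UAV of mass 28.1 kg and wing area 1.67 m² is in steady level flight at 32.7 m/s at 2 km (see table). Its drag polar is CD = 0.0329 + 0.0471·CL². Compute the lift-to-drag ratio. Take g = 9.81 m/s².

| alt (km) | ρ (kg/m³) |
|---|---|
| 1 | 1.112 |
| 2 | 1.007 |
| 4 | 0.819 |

At 2 km, from the table: ρ = 1.007 kg/m³.
In steady level flight, lift balances weight: W = mg = 28.1 × 9.81 = 275.66 N.
Dynamic pressure q = 0.5 × 1.007 × 32.7² = 538.4 Pa.
CL = 2W/(ρv²S) = 2×275.66/(1.007×32.7²×1.67) = 0.3066.
CD = 0.0329 + 0.0471 × 0.3066² = 0.03733.
L/D = CL/CD = 0.3066 / 0.03733 = 8.21

L/D = 8.21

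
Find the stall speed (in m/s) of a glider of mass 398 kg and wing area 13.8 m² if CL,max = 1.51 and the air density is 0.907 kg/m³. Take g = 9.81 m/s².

V_stall = 20.3 m/s

At stall, lift equals weight: L = W = m·g = 398 × 9.81 = 3904 N.
From L = ½ρV²S·CL,max = W: V_stall = √(2W/(ρSCL,max)) = √(2·3904/(0.907·13.8·1.51))
V_stall = √413.2 = 20.3 m/s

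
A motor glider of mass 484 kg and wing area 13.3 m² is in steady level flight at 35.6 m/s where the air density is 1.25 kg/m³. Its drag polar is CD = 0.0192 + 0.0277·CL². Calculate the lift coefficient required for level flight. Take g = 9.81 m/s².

Level flight ⇒ L = W = m·g = 484 × 9.81 = 4748 N.
Dynamic pressure q = 0.5 × 1.25 × 35.6² = 792.1 Pa.
CL = W/(q·S) = 4748 / (792.1 × 13.3) = 0.4507.

CL = 0.451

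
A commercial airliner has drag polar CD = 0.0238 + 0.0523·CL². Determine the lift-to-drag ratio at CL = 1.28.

L/D = 11.7

CD = 0.0238 + 0.0523 × 1.28² = 0.1095
L/D = CL/CD = 1.28 / 0.1095 = 11.7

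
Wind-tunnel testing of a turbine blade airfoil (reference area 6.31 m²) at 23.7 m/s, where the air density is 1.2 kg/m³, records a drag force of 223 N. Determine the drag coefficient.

CD = 0.105

From D = ½ρv²S·CD, rearranging gives CD = 2D/(ρv²S).
CD = 2 × 223 / (1.2 × 23.7² × 6.31) = 0.105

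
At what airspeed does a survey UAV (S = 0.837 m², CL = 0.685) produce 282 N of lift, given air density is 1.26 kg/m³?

v = 27.9 m/s

L = ½ρv²S·CL ⇒ v = √(2L/(ρ·S·CL))
v = √(2 × 282 / (1.26 × 0.837 × 0.685)) = √780.7 = 27.9 m/s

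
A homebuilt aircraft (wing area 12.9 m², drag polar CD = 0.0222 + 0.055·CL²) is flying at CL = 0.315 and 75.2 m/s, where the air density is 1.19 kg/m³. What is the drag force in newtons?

D = 1200 N

CD = 0.0222 + 0.055 × 0.315² = 0.02766
D = ½ρv²S·CD = ½ × 1.19 × 75.2² × 12.9 × 0.02766 = 1200 N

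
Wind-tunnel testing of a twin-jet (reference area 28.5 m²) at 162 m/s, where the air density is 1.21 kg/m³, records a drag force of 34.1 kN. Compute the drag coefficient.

CD = 0.0754

From D = ½ρv²S·CD, rearranging gives CD = 2D/(ρv²S).
CD = 2 × 34100 / (1.21 × 162² × 28.5) = 0.0754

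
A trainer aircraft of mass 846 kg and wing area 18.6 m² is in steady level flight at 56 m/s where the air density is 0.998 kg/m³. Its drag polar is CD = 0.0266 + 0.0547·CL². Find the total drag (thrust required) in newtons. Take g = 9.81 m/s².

In steady level flight, lift balances weight: W = mg = 846 × 9.81 = 8299.3 N.
q = ½ρv² = ½ × 0.998 × 56² = 1565 Pa.
CL = W/(q·S) = 8299.3 / (1565 × 18.6) = 0.2851.
CD = 0.0266 + 0.0547 × 0.2851² = 0.03105.
D = q·S·CD = 1565 × 18.6 × 0.03105 = 903.7 N

D = 904 N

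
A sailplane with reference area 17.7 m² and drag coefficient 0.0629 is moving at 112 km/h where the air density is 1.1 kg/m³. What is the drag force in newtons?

D = 593 N

Convert speed: v = 112 km/h ÷ 3.6 = 31.11 m/s.
D = ½ρv²S·CD = ½ × 1.1 × 31.11² × 17.7 × 0.0629 = 593 N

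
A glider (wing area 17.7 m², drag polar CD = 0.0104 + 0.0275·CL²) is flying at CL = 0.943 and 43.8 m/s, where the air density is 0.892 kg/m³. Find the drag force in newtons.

D = 528 N

CD = 0.0104 + 0.0275 × 0.943² = 0.03485
D = ½ρv²S·CD = ½ × 0.892 × 43.8² × 17.7 × 0.03485 = 528 N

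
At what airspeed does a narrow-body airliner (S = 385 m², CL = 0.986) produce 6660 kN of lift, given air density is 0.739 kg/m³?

v = 218 m/s

L = ½ρv²S·CL ⇒ v = √(2L/(ρ·S·CL))
v = √(2 × 6.66×10^6 / (0.739 × 385 × 0.986)) = √47480 = 218 m/s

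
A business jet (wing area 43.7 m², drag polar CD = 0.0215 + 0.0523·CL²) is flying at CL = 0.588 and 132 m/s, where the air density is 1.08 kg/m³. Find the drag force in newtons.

CD = 0.0215 + 0.0523 × 0.588² = 0.03958
D = ½ρv²S·CD = ½ × 1.08 × 132² × 43.7 × 0.03958 = 16300 N

D = 16300 N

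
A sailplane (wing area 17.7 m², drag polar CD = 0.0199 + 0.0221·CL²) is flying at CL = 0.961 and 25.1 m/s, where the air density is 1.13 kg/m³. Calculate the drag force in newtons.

CD = 0.0199 + 0.0221 × 0.961² = 0.04031
D = ½ρv²S·CD = ½ × 1.13 × 25.1² × 17.7 × 0.04031 = 254 N

D = 254 N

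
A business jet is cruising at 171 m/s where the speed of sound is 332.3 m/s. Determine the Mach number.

M = 0.515

M = v/a = 171 / 332.3 = 0.515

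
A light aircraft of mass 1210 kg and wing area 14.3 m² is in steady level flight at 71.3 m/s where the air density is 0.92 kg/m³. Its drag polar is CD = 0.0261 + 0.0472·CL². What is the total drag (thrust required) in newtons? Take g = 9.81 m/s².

Level flight ⇒ L = W = m·g = 1210 × 9.81 = 11870 N.
q = ½ρv² = ½ × 0.92 × 71.3² = 2338 Pa.
Required CL = L/(qS) = 11870/(2338·14.3) = 0.355.
CD = 0.0261 + 0.0472 × 0.355² = 0.03205.
D = q·S·CD = 2338 × 14.3 × 0.03205 = 1072 N

D = 1070 N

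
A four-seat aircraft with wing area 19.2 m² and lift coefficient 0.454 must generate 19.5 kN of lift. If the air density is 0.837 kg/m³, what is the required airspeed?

L = ½ρv²S·CL ⇒ v = √(2L/(ρ·S·CL))
v = √(2 × 19500 / (0.837 × 19.2 × 0.454)) = √5345 = 73.1 m/s

v = 73.1 m/s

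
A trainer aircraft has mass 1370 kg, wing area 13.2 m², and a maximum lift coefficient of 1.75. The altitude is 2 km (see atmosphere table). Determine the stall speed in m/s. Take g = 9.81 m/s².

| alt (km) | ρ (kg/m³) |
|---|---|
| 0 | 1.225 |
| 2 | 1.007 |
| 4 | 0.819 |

V_stall = 34 m/s

At 2 km, from the table: ρ = 1.007 kg/m³.
Weight W = mg = 1370 × 9.81 = 13440 N.
V_stall = √(2W/(ρ·S·CL,max)) = √(2 × 13440 / (1.007 × 13.2 × 1.75))
V_stall = √1156 = 34 m/s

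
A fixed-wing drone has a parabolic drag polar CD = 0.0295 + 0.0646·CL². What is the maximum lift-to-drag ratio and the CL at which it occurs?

For CD = CD0 + K·CL², (L/D)max occurs at CL* = √(CD0/K) and equals 1/(2√(K·CD0)).
(L/D)max = 1/(2√(0.0646 × 0.0295)) = 1/(2 × 0.04365) = 11.5
CL* = √(0.0295/0.0646) = 0.676

(L/D)max = 11.5, at CL = 0.676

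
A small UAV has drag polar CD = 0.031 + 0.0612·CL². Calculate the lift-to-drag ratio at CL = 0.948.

CD = 0.031 + 0.0612 × 0.948² = 0.086
L/D = CL/CD = 0.948 / 0.086 = 11

L/D = 11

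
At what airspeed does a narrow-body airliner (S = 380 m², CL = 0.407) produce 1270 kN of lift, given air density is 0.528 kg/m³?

L = ½ρv²S·CL ⇒ v = √(2L/(ρ·S·CL))
v = √(2 × 1.27×10^6 / (0.528 × 380 × 0.407)) = √31100 = 176 m/s

v = 176 m/s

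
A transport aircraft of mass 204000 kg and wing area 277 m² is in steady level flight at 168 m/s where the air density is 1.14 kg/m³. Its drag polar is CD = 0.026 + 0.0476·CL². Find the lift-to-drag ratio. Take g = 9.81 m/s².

Level flight ⇒ L = W = m·g = 204000 × 9.81 = 2.0012×10^6 N.
q = ½ρv² = ½ × 1.14 × 168² = 16090 Pa.
CL = 2W/(ρv²S) = 2×2.0012×10^6/(1.14×168²×277) = 0.4491.
CD = 0.026 + 0.0476 × 0.4491² = 0.0356.
L/D = CL/CD = 0.4491 / 0.0356 = 12.6

L/D = 12.6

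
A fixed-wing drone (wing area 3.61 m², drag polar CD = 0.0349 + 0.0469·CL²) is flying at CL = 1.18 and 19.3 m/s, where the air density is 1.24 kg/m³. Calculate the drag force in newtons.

D = 83.5 N

CD = 0.0349 + 0.0469 × 1.18² = 0.1002
D = ½ρv²S·CD = ½ × 1.24 × 19.3² × 3.61 × 0.1002 = 83.5 N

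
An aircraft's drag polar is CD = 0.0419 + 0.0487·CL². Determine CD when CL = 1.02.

CD = 0.0419 + 0.0487 × 1.02² = 0.0419 + 0.05067 = 0.0926

CD = 0.0926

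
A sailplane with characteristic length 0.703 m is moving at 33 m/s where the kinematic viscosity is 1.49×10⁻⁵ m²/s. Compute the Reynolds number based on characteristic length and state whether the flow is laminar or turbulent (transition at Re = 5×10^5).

Re = 1.56×10^6 (turbulent)

Re = v·c/ν = 33 × 0.703 / (1.49×10⁻⁵) = 1.56×10^6
Since 1.56×10^6 > 5×10^5, the flow is turbulent.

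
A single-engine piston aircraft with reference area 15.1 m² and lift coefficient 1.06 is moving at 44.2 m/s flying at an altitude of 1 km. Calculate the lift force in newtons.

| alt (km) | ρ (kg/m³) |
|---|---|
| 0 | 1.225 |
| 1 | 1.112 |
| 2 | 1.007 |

At 1 km, from the table: ρ = 1.112 kg/m³.
L = ½ρv²S·CL = ½ × 1.112 × 44.2² × 15.1 × 1.06 = 17400 N ≈ 17.4 kN

L = 17400 N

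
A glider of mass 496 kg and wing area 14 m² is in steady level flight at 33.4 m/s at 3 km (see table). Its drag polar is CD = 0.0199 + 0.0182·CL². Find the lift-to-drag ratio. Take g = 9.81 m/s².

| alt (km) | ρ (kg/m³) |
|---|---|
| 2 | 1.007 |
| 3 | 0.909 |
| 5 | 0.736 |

L/D = 24.1

At 3 km, from the table: ρ = 0.909 kg/m³.
In steady level flight, lift balances weight: W = mg = 496 × 9.81 = 4865.8 N.
q = ½ρv² = ½ × 0.909 × 33.4² = 507 Pa.
CL = W/(q·S) = 4865.8 / (507 × 14) = 0.6855.
CD = 0.0199 + 0.0182 × 0.6855² = 0.02845.
L/D = CL/CD = 0.6855 / 0.02845 = 24.1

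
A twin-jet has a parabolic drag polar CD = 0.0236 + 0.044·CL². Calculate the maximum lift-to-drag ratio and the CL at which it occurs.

(L/D)max = 15.5, at CL = 0.732

For CD = CD0 + K·CL², (L/D)max occurs at CL* = √(CD0/K) and equals 1/(2√(K·CD0)).
(L/D)max = 1/(2√(0.044 × 0.0236)) = 1/(2 × 0.03222) = 15.5
CL* = √(0.0236/0.044) = 0.732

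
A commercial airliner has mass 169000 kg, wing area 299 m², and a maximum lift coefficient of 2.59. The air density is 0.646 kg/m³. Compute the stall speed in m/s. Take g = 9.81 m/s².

V_stall = 81.4 m/s

At stall, lift equals weight: L = W = m·g = 169000 × 9.81 = 1.658×10^6 N.
From L = ½ρV²S·CL,max = W: V_stall = √(2W/(ρSCL,max)) = √(2·1.658×10^6/(0.646·299·2.59))
V_stall = √6628 = 81.4 m/s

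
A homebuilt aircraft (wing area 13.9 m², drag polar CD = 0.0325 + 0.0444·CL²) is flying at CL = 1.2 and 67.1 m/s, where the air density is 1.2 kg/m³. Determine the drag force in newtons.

CD = 0.0325 + 0.0444 × 1.2² = 0.09644
D = ½ρv²S·CD = ½ × 1.2 × 67.1² × 13.9 × 0.09644 = 3620 N

D = 3620 N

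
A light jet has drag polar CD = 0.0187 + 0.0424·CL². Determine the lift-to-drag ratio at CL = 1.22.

CD = 0.0187 + 0.0424 × 1.22² = 0.08181
L/D = CL/CD = 1.22 / 0.08181 = 14.9

L/D = 14.9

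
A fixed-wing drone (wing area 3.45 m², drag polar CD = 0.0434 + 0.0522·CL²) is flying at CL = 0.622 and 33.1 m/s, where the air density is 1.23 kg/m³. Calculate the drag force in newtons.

D = 148 N

CD = 0.0434 + 0.0522 × 0.622² = 0.0636
D = ½ρv²S·CD = ½ × 1.23 × 33.1² × 3.45 × 0.0636 = 148 N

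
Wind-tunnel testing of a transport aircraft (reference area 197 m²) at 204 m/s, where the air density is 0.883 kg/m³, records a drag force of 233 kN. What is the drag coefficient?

CD = 0.0644

From D = ½ρv²S·CD, rearranging gives CD = 2D/(ρv²S).
CD = 2 × 2.33×10^5 / (0.883 × 204² × 197) = 0.0644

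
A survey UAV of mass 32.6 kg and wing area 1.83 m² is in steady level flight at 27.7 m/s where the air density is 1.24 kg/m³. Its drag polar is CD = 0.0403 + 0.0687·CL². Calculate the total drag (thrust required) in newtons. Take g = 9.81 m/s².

D = 43.2 N

Level flight ⇒ L = W = m·g = 32.6 × 9.81 = 319.81 N.
q = ½ρv² = ½ × 1.24 × 27.7² = 475.7 Pa.
CL = W/(q·S) = 319.81 / (475.7 × 1.83) = 0.3674.
CD = 0.0403 + 0.0687 × 0.3674² = 0.04957.
D = q·S·CD = 475.7 × 1.83 × 0.04957 = 43.15 N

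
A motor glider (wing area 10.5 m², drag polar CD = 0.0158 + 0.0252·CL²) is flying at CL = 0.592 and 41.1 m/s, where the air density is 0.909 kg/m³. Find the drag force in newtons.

D = 199 N

CD = 0.0158 + 0.0252 × 0.592² = 0.02463
D = ½ρv²S·CD = ½ × 0.909 × 41.1² × 10.5 × 0.02463 = 199 N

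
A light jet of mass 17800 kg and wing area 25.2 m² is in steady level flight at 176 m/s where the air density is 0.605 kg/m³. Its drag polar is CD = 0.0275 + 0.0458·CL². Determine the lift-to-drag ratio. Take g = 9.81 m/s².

L/D = 14.1

Weight W = mg = 17800 × 9.81 = 1.7462×10^5 N; in level flight L = W.
q = ½ρv² = ½ × 0.605 × 176² = 9370 Pa.
CL = W/(q·S) = 1.7462×10^5 / (9370 × 25.2) = 0.7395.
CD = 0.0275 + 0.0458 × 0.7395² = 0.05255.
L/D = CL/CD = 0.7395 / 0.05255 = 14.1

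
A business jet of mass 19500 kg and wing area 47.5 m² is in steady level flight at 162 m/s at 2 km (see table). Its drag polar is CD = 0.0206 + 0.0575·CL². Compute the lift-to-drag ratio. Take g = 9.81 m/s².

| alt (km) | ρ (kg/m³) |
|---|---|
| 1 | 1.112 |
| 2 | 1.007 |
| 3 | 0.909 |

At 2 km, from the table: ρ = 1.007 kg/m³.
Level flight ⇒ L = W = m·g = 19500 × 9.81 = 1.913×10^5 N.
q = ½ρv² = ½ × 1.007 × 162² = 13210 Pa.
CL = W/(q·S) = 1.913×10^5 / (13210 × 47.5) = 0.3048.
CD = 0.0206 + 0.0575 × 0.3048² = 0.02594.
L/D = CL/CD = 0.3048 / 0.02594 = 11.7

L/D = 11.7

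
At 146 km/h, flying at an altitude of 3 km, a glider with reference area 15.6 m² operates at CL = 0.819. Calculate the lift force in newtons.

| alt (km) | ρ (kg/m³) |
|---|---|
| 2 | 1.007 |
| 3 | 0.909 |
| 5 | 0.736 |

At 3 km, from the table: ρ = 0.909 kg/m³.
Convert speed: v = 146 km/h ÷ 3.6 = 40.56 m/s.
L = ½ρv²S·CL = ½ × 0.909 × 40.56² × 15.6 × 0.819 = 9550 N ≈ 9.55 kN

L = 9550 N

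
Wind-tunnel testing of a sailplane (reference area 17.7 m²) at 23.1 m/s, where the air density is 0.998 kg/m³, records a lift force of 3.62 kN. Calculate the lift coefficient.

From L = ½ρv²S·CL, rearranging gives CL = 2L/(ρv²S).
CL = 2 × 3620 / (0.998 × 23.1² × 17.7) = 0.768

CL = 0.768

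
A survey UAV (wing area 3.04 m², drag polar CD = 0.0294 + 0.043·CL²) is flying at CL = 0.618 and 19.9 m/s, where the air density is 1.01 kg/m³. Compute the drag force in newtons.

CD = 0.0294 + 0.043 × 0.618² = 0.04582
D = ½ρv²S·CD = ½ × 1.01 × 19.9² × 3.04 × 0.04582 = 27.9 N

D = 27.9 N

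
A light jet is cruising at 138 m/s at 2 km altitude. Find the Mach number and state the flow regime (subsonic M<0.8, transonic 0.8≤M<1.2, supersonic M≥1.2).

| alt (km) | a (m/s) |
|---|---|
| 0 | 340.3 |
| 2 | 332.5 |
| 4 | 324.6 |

M = 0.415 (subsonic)

At 2 km, from the table: a = 332.5 m/s.
M = v/a = 138 / 332.5 = 0.415
M = 0.415 → subsonic.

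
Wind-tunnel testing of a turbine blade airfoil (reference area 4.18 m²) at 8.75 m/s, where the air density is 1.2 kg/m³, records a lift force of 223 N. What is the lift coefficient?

CL = 1.16

From L = ½ρv²S·CL, rearranging gives CL = 2L/(ρv²S).
CL = 2 × 223 / (1.2 × 8.75² × 4.18) = 1.16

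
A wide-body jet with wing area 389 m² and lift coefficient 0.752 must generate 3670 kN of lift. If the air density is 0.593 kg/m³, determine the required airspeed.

v = 206 m/s

L = ½ρv²S·CL ⇒ v = √(2L/(ρ·S·CL))
v = √(2 × 3.67×10^6 / (0.593 × 389 × 0.752)) = √42310 = 206 m/s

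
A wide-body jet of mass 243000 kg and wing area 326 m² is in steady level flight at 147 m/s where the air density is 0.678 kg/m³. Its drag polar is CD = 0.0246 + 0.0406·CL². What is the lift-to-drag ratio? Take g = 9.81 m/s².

L/D = 15.3

In steady level flight, lift balances weight: W = mg = 243000 × 9.81 = 2.3838×10^6 N.
Dynamic pressure q = 0.5 × 0.678 × 147² = 7325 Pa.
CL = W/(q·S) = 2.3838×10^6 / (7325 × 326) = 0.9982.
CD = 0.0246 + 0.0406 × 0.9982² = 0.06506.
L/D = CL/CD = 0.9982 / 0.06506 = 15.3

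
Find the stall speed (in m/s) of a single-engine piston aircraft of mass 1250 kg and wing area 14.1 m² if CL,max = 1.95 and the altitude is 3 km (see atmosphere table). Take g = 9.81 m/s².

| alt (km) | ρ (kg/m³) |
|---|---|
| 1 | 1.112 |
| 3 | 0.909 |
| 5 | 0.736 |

At 3 km, from the table: ρ = 0.909 kg/m³.
Stall occurs when L = W at CL,max. W = mg = 1250 × 9.81 = 12260 N.
From L = ½ρV²S·CL,max = W: V_stall = √(2W/(ρSCL,max)) = √(2·12260/(0.909·14.1·1.95))
V_stall = √981.3 = 31.3 m/s

V_stall = 31.3 m/s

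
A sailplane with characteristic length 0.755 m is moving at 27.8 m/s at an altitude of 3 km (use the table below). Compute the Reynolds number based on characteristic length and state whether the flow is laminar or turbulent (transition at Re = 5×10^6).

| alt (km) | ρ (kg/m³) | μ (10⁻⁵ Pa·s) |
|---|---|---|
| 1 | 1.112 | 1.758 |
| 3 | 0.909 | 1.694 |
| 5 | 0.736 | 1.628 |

At 3 km, from the table: ρ = 0.909 kg/m³, μ = 1.694×10⁻⁵ Pa·s.
Re = ρ·v·c/μ = 0.909 × 27.8 × 0.755 / (1.694×10⁻⁵) = 1.13×10^6
Since 1.13×10^6 < 5×10^6, the flow is laminar.

Re = 1.13×10^6 (laminar)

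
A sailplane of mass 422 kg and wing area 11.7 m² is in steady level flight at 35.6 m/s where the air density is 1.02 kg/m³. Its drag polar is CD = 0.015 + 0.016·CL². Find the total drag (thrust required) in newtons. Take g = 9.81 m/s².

Weight W = mg = 422 × 9.81 = 4139.8 N; in level flight L = W.
Dynamic pressure q = 0.5 × 1.02 × 35.6² = 646.4 Pa.
CL = W/(q·S) = 4139.8 / (646.4 × 11.7) = 0.5474.
CD = 0.015 + 0.016 × 0.5474² = 0.01979.
D = q·S·CD = 646.4 × 11.7 × 0.01979 = 149.7 N

D = 150 N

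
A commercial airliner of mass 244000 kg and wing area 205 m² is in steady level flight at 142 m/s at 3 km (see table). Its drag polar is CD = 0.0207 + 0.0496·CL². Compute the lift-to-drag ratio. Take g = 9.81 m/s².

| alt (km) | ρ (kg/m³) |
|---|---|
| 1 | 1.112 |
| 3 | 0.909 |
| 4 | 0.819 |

At 3 km, from the table: ρ = 0.909 kg/m³.
Weight W = mg = 244000 × 9.81 = 2.3936×10^6 N; in level flight L = W.
Dynamic pressure q = 0.5 × 0.909 × 142² = 9165 Pa.
Required CL = L/(qS) = 2.3936×10^6/(9165·205) = 1.274.
CD = 0.0207 + 0.0496 × 1.274² = 0.1012.
L/D = CL/CD = 1.274 / 0.1012 = 12.6

L/D = 12.6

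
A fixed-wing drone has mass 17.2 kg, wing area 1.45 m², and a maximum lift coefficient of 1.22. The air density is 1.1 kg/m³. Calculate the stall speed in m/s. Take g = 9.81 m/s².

At stall, lift equals weight: L = W = m·g = 17.2 × 9.81 = 168.7 N.
V_stall = √(2W/(ρ·S·CL,max)) = √(2 × 168.7 / (1.1 × 1.45 × 1.22))
V_stall = √173.4 = 13.2 m/s

V_stall = 13.2 m/s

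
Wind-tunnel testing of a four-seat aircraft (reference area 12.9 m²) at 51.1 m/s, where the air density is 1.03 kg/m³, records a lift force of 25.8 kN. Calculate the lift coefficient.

From L = ½ρv²S·CL, rearranging gives CL = 2L/(ρv²S).
CL = 2 × 25800 / (1.03 × 51.1² × 12.9) = 1.49

CL = 1.49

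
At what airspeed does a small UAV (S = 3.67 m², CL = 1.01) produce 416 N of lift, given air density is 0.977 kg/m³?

v = 15.2 m/s

L = ½ρv²S·CL ⇒ v = √(2L/(ρ·S·CL))
v = √(2 × 416 / (0.977 × 3.67 × 1.01)) = √229.7 = 15.2 m/s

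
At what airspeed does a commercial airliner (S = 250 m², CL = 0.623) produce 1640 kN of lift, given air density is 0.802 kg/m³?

L = ½ρv²S·CL ⇒ v = √(2L/(ρ·S·CL))
v = √(2 × 1.64×10^6 / (0.802 × 250 × 0.623)) = √26260 = 162 m/s

v = 162 m/s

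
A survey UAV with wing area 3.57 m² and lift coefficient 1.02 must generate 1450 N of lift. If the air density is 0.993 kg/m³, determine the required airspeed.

L = ½ρv²S·CL ⇒ v = √(2L/(ρ·S·CL))
v = √(2 × 1450 / (0.993 × 3.57 × 1.02)) = √802 = 28.3 m/s

v = 28.3 m/s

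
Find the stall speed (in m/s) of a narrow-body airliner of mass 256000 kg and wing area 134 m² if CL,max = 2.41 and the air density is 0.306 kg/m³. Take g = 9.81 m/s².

At stall, lift equals weight: L = W = m·g = 256000 × 9.81 = 2.511×10^6 N.
From L = ½ρV²S·CL,max = W: V_stall = √(2W/(ρSCL,max)) = √(2·2.511×10^6/(0.306·134·2.41))
V_stall = √50830 = 225 m/s

V_stall = 225 m/s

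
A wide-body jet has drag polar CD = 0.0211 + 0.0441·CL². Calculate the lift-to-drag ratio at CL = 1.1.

L/D = 14.8

CD = 0.0211 + 0.0441 × 1.1² = 0.07446
L/D = CL/CD = 1.1 / 0.07446 = 14.8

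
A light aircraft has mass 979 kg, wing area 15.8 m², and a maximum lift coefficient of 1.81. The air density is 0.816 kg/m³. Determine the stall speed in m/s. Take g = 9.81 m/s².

Weight W = mg = 979 × 9.81 = 9604 N.
From L = ½ρV²S·CL,max = W: V_stall = √(2W/(ρSCL,max)) = √(2·9604/(0.816·15.8·1.81))
V_stall = √823.1 = 28.7 m/s

V_stall = 28.7 m/s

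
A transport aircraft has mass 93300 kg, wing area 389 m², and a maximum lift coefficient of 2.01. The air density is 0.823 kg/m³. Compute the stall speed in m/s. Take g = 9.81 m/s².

V_stall = 53.3 m/s

At stall, lift equals weight: L = W = m·g = 93300 × 9.81 = 9.153×10^5 N.
From L = ½ρV²S·CL,max = W: V_stall = √(2W/(ρSCL,max)) = √(2·9.153×10^5/(0.823·389·2.01))
V_stall = √2845 = 53.3 m/s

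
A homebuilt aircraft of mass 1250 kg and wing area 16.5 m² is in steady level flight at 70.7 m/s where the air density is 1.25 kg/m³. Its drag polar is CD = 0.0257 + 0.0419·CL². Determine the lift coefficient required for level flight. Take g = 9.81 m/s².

CL = 0.238

Level flight ⇒ L = W = m·g = 1250 × 9.81 = 12262 N.
Dynamic pressure q = 0.5 × 1.25 × 70.7² = 3124 Pa.
CL = W/(q·S) = 12262 / (3124 × 16.5) = 0.2379.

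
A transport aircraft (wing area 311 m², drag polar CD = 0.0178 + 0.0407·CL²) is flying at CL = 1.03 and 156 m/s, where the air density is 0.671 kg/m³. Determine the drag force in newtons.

D = 1.55×10^5 N

CD = 0.0178 + 0.0407 × 1.03² = 0.06098
D = ½ρv²S·CD = ½ × 0.671 × 156² × 311 × 0.06098 = 1.55×10^5 N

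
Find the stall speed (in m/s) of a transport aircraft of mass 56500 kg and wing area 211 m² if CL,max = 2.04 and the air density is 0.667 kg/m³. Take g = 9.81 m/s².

V_stall = 62.1 m/s

Weight W = mg = 56500 × 9.81 = 5.543×10^5 N.
V_stall = √(2W/(ρ·S·CL,max)) = √(2 × 5.543×10^5 / (0.667 × 211 × 2.04))
V_stall = √3861 = 62.1 m/s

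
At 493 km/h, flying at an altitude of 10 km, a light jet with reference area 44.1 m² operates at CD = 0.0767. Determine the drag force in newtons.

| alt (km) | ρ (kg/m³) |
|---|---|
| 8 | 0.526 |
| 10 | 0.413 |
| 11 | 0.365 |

At 10 km, from the table: ρ = 0.413 kg/m³.
Convert speed: v = 493 km/h ÷ 3.6 = 136.9 m/s.
D = ½ρv²S·CD = ½ × 0.413 × 136.9² × 44.1 × 0.0767 = 13100 N ≈ 13.1 kN

D = 13100 N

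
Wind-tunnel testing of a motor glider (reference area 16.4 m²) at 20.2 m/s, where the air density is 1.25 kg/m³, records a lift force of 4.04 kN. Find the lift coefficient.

From L = ½ρv²S·CL, rearranging gives CL = 2L/(ρv²S).
CL = 2 × 4040 / (1.25 × 20.2² × 16.4) = 0.966

CL = 0.966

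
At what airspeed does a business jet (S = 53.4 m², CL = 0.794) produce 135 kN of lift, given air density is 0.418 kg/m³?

v = 123 m/s

L = ½ρv²S·CL ⇒ v = √(2L/(ρ·S·CL))
v = √(2 × 1.35×10^5 / (0.418 × 53.4 × 0.794)) = √15230 = 123 m/s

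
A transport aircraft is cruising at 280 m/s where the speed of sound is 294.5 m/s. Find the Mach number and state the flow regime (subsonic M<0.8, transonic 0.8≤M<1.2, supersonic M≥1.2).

M = 0.951 (transonic)

M = v/a = 280 / 294.5 = 0.951
M = 0.951 → transonic.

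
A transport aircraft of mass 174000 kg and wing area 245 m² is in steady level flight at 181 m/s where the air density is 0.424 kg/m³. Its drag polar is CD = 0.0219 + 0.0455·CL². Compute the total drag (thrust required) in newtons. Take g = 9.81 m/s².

D = 1.15×10^5 N

Level flight ⇒ L = W = m·g = 174000 × 9.81 = 1.7069×10^6 N.
Dynamic pressure q = 0.5 × 0.424 × 181² = 6945 Pa.
Required CL = L/(qS) = 1.7069×10^6/(6945·245) = 1.003.
CD = 0.0219 + 0.0455 × 1.003² = 0.06769.
D = q·S·CD = 6945 × 245 × 0.06769 = 1.152×10^5 N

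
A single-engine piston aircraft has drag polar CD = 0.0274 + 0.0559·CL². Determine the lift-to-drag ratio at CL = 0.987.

L/D = 12.1

CD = 0.0274 + 0.0559 × 0.987² = 0.08186
L/D = CL/CD = 0.987 / 0.08186 = 12.1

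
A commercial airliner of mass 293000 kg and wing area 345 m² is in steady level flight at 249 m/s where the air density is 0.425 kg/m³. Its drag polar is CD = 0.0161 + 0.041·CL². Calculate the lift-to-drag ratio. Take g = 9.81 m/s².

L/D = 19.5

Weight W = mg = 293000 × 9.81 = 2.8743×10^6 N; in level flight L = W.
q = ½ρv² = ½ × 0.425 × 249² = 13180 Pa.
CL = W/(q·S) = 2.8743×10^6 / (13180 × 345) = 0.6324.
CD = 0.0161 + 0.041 × 0.6324² = 0.03249.
L/D = CL/CD = 0.6324 / 0.03249 = 19.5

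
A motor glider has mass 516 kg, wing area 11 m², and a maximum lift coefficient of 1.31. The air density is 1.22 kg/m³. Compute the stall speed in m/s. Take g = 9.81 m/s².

V_stall = 24 m/s

At stall, lift equals weight: L = W = m·g = 516 × 9.81 = 5062 N.
From L = ½ρV²S·CL,max = W: V_stall = √(2W/(ρSCL,max)) = √(2·5062/(1.22·11·1.31))
V_stall = √575.9 = 24 m/s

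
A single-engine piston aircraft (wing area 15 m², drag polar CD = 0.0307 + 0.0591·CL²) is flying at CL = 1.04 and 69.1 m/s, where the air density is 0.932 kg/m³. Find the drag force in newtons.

D = 3160 N

CD = 0.0307 + 0.0591 × 1.04² = 0.09462
D = ½ρv²S·CD = ½ × 0.932 × 69.1² × 15 × 0.09462 = 3160 N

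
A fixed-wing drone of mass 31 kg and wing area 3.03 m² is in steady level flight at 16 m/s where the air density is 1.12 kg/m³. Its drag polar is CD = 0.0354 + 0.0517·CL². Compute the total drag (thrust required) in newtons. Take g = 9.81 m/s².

Weight W = mg = 31 × 9.81 = 304.11 N; in level flight L = W.
Dynamic pressure q = 0.5 × 1.12 × 16² = 143.4 Pa.
Required CL = L/(qS) = 304.11/(143.4·3.03) = 0.7001.
CD = 0.0354 + 0.0517 × 0.7001² = 0.06074.
D = q·S·CD = 143.4 × 3.03 × 0.06074 = 26.38 N

D = 26.4 N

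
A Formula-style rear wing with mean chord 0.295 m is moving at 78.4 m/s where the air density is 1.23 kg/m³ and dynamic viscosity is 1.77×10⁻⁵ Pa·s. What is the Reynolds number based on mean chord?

Re = 1.61×10^6

Re = ρ·v·c/μ = 1.23 × 78.4 × 0.295 / (1.77×10⁻⁵) = 1.61×10^6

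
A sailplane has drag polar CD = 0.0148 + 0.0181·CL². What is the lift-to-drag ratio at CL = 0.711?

L/D = 29.7

CD = 0.0148 + 0.0181 × 0.711² = 0.02395
L/D = CL/CD = 0.711 / 0.02395 = 29.7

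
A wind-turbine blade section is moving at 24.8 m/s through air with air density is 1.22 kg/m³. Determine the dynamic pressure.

q = ½ρv² = ½ × 1.22 × 24.8² = 375 Pa

q = 375 Pa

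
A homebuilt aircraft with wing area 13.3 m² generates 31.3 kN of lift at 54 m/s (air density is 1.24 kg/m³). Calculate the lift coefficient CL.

CL = 1.3

From L = ½ρv²S·CL, rearranging gives CL = 2L/(ρv²S).
CL = 2 × 31300 / (1.24 × 54² × 13.3) = 1.3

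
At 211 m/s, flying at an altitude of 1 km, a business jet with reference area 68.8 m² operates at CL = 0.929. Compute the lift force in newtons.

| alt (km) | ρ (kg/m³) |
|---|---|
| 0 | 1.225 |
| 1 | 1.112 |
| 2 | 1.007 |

At 1 km, from the table: ρ = 1.112 kg/m³.
Dynamic pressure q = ½ρv² = ½ × 1.112 × 211² = 24750 Pa.
L = q·S·CL = 24750 × 68.8 × 0.929 = 1.58×10^6 N ≈ 1580 kN

L = 1.58×10^6 N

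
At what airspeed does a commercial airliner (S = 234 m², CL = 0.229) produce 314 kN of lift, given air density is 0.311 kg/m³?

v = 194 m/s

L = ½ρv²S·CL ⇒ v = √(2L/(ρ·S·CL))
v = √(2 × 3.14×10^5 / (0.311 × 234 × 0.229)) = √37680 = 194 m/s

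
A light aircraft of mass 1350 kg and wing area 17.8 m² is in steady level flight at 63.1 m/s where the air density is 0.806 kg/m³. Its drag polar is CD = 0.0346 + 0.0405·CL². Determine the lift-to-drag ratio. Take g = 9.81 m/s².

L/D = 10.7

Level flight ⇒ L = W = m·g = 1350 × 9.81 = 13244 N.
q = ½ρv² = ½ × 0.806 × 63.1² = 1605 Pa.
CL = 2W/(ρv²S) = 2×13244/(0.806×63.1²×17.8) = 0.4637.
CD = 0.0346 + 0.0405 × 0.4637² = 0.04331.
L/D = CL/CD = 0.4637 / 0.04331 = 10.7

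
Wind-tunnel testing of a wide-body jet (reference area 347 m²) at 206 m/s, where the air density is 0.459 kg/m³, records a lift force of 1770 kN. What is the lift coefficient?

CL = 0.524

From L = ½ρv²S·CL, rearranging gives CL = 2L/(ρv²S).
CL = 2 × 1.77×10^6 / (0.459 × 206² × 347) = 0.524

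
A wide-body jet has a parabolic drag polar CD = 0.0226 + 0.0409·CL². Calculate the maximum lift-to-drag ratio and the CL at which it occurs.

For CD = CD0 + K·CL², (L/D)max occurs at CL* = √(CD0/K) and equals 1/(2√(K·CD0)).
(L/D)max = 1/(2√(0.0409 × 0.0226)) = 1/(2 × 0.0304) = 16.4
CL* = √(0.0226/0.0409) = 0.743

(L/D)max = 16.4, at CL = 0.743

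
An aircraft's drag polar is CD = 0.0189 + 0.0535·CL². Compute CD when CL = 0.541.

CD = 0.0346

CD = 0.0189 + 0.0535 × 0.541² = 0.0189 + 0.01566 = 0.0346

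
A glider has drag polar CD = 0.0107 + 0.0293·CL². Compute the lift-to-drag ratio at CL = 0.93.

CD = 0.0107 + 0.0293 × 0.93² = 0.03604
L/D = CL/CD = 0.93 / 0.03604 = 25.8

L/D = 25.8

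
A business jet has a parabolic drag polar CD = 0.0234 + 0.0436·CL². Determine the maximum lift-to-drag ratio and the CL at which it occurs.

For CD = CD0 + K·CL², (L/D)max occurs at CL* = √(CD0/K) and equals 1/(2√(K·CD0)).
(L/D)max = 1/(2√(0.0436 × 0.0234)) = 1/(2 × 0.03194) = 15.7
CL* = √(0.0234/0.0436) = 0.733

(L/D)max = 15.7, at CL = 0.733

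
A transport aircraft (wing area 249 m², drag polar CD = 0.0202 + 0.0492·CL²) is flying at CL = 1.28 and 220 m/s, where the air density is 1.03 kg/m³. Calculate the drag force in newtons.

CD = 0.0202 + 0.0492 × 1.28² = 0.1008
D = ½ρv²S·CD = ½ × 1.03 × 220² × 249 × 0.1008 = 6.26×10^5 N

D = 6.26×10^5 N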